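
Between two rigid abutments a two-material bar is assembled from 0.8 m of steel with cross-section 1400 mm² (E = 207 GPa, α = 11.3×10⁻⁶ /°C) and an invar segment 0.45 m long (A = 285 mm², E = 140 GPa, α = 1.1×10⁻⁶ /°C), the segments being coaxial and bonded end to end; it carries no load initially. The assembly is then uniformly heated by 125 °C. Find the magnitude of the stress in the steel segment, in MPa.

σ ≈ 60.6 MPa (compressive)

If the supports were absent, the total length change would be Σ αᵢΔT Lᵢ = 11.3×10⁻⁶×125×800 + 1.1×10⁻⁶×125×450 = 1.192 mm.
Since the ends are fixed, an axial force P builds up, equal in every segment, with P · Σ Lᵢ/(AᵢEᵢ) = δ_free.
The series flexibility is Σ Lᵢ/(AᵢEᵢ) = 800/(1400×207×10³) + 450/(285×140×10³) = 1.404×10⁻⁵ mm/N.
Hence P = δ_free / Σ(L/AE) = 1.192/1.404×10⁻⁵ = 84.9 kN (compressive).
σ_{steel} = P / A = 84900 / 1400 = 60.64 MPa.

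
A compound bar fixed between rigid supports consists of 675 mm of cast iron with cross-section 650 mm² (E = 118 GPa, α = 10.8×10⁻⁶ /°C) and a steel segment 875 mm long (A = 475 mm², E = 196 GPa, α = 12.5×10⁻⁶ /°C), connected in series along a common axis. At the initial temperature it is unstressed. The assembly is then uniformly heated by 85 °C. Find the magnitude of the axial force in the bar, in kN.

P ≈ 85.1 kN (compressive)

Free thermal expansion of the whole bar: Σ αᵢΔT Lᵢ = 10.8×10⁻⁶×85×675 + 12.5×10⁻⁶×85×875 = 1.549 mm.
The rigid supports impose zero overall length change; the single axial force P common to all segments must satisfy P Σ Lᵢ/(AᵢEᵢ) = δ_free.
The series flexibility is Σ Lᵢ/(AᵢEᵢ) = 675/(650×118×10³) + 875/(475×196×10³) = 1.82×10⁻⁵ mm/N.
So P = 1.549 / 1.82×10⁻⁵ = 85.13 kN, compressive.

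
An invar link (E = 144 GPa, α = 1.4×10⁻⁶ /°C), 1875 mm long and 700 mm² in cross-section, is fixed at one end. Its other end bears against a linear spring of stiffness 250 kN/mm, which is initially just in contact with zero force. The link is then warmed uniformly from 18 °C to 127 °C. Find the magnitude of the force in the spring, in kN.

Free thermal expansion: δ_free = αΔT L = 1.4×10⁻⁶ × 109 × 1875 = 0.2861 mm.
With a force P in the spring, the elastic change of the link is PL/(AE) and that of the spring is P/k; compatibility requires their sum to equal δ_free.
So P = δ_free / [L/(AE) + 1/k] = 0.2861 / [ 1875/(700×144×10³) + 1/(250×10³) ].
P = 0.2861 / 2.26×10⁻⁵ = 12660 N.

P ≈ 12.7 kN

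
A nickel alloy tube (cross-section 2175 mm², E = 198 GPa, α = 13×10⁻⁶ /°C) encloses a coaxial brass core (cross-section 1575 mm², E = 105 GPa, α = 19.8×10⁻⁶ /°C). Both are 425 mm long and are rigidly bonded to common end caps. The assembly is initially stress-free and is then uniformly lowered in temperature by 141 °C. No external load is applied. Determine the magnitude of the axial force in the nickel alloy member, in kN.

P ≈ 115 kN (compressive in the nickel alloy)

The brass has the larger α, so on cooling it would change length more than the nickel alloy if both were free. The rigid plates force a common final length, so the brass is put into tension and the nickel alloy into compression, with equal and opposite forces P (no external load).
Setting the final lengths equal and cancelling L: (α₁ − α₂)ΔT = P/(A₁E₁) + P/(A₂E₂).
|α₁ − α₂|·ΔT = 6.8×10⁻⁶ × 141 = 0.0009588.
1/(A₁E₁) + 1/(A₂E₂) = 1/(2175×198×10³) + 1/(1575×105×10³) = 8.369×10⁻⁹ N⁻¹.
P = 0.0009588 / 8.369×10⁻⁹ = 114600 N = 114.6 kN.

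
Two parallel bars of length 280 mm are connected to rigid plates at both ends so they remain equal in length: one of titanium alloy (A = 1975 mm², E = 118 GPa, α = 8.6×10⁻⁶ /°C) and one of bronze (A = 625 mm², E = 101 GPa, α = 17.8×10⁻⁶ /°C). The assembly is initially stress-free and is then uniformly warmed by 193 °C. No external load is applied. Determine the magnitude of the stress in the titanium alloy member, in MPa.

σ ≈ 44.7 MPa (tensile)

Both members must finish at the same length. With the larger α, the bronze tends to over-expand; the plates restrain it, putting the bronze in compression and the titanium alloy in tension. With no external load the two internal forces are equal and opposite, magnitude P.
Equating the net (thermal + elastic) strains gives |α₁ − α₂|·ΔT = P·[1/(A₁E₁) + 1/(A₂E₂)].
|α₁ − α₂|·ΔT = 9.2×10⁻⁶ × 193 = 0.001776.
1/(A₁E₁) + 1/(A₂E₂) = 1/(1975×118×10³) + 1/(625×101×10³) = 2.013×10⁻⁸ N⁻¹.
So P = 0.001776 / 2.013×10⁻⁸ = 88.2 kN.
σ_{titanium alloy} = P/A₁ = 88200/1975 = 44.66 MPa, tensile.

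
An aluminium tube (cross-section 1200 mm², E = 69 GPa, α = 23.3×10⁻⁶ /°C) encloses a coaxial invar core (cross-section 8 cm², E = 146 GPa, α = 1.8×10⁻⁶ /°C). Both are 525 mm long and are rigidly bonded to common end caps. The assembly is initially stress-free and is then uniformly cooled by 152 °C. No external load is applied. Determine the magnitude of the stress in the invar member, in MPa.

σ ≈ 198 MPa (compressive)

Both members must finish at the same length. With the larger α, the aluminium tends to over-contract; the plates restrain it, putting the aluminium in tension and the invar in compression. With no external load the two internal forces are equal and opposite, magnitude P.
Compatibility of the two members (thermal + elastic change equal): (α₁ − α₂)ΔT = P·[1/(A₁E₁) + 1/(A₂E₂)].
|α₁ − α₂|·ΔT = 21.5×10⁻⁶ × 152 = 0.003268.
1/(A₁E₁) + 1/(A₂E₂) = 1/(1200×69×10³) + 1/(800×146×10³) = 2.064×10⁻⁸ N⁻¹.
So P = 0.003268 / 2.064×10⁻⁸ = 158.3 kN.
σ_{invar} = P/A₂ = 158300/800 = 197.9 MPa, compressive.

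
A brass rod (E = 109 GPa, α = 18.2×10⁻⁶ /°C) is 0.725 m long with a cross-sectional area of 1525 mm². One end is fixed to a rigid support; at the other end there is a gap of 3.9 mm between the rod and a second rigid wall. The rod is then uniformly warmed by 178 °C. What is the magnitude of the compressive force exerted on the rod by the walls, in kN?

P ≈ 0 kN

If the wall were absent the rod would grow by αΔT L = 18.2×10⁻⁶ × 178 × 725 = 2.349 mm.
Since δ_free = 2.35 mm is less than the 3.9 mm gap, the rod never touches the wall. No axial force develops.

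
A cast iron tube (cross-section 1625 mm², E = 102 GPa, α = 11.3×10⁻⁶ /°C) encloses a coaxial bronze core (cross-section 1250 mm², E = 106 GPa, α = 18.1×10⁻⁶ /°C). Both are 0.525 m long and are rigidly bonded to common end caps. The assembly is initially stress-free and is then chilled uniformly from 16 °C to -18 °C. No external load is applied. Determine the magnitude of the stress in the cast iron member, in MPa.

σ ≈ 10.5 MPa (compressive)

Both members must finish at the same length. With the larger α, the bronze tends to over-contract; the plates restrain it, putting the bronze in tension and the cast iron in compression. With no external load the two internal forces are equal and opposite, magnitude P.
Setting the final lengths equal and cancelling L: (α₁ − α₂)ΔT = P/(A₁E₁) + P/(A₂E₂).
|α₁ − α₂|·ΔT = 6.8×10⁻⁶ × 34 = 0.0002312.
1/(A₁E₁) + 1/(A₂E₂) = 1/(1625×102×10³) + 1/(1250×106×10³) = 1.358×10⁻⁸ N⁻¹.
So P = 0.0002312 / 1.358×10⁻⁸ = 17.02 kN.
σ_{cast iron} = P/A₁ = 17020/1625 = 10.48 MPa, compressive.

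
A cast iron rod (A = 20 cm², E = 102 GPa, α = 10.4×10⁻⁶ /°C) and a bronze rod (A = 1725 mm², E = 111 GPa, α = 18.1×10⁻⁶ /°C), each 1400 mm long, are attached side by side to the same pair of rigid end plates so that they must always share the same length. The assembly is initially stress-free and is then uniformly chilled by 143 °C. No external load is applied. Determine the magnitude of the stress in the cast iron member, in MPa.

Equilibrium of a rigid end plate with no external load gives equal and opposite internal forces ±P in the two members. Since α_{bronze} > α_{cast iron}, cooling drives the bronze into tension and the cast iron into compression.
Equating the net (thermal + elastic) strains gives |α₁ − α₂|·ΔT = P·[1/(A₁E₁) + 1/(A₂E₂)].
|α₁ − α₂|·ΔT = 7.7×10⁻⁶ × 143 = 0.001101.
1/(A₁E₁) + 1/(A₂E₂) = 1/(2000×102×10³) + 1/(1725×111×10³) = 1.012×10⁻⁸ N⁻¹.
So P = 0.001101 / 1.012×10⁻⁸ = 108.8 kN.
σ_{cast iron} = P/A₁ = 108800/2000 = 54.38 MPa, compressive.

σ ≈ 54.4 MPa (compressive)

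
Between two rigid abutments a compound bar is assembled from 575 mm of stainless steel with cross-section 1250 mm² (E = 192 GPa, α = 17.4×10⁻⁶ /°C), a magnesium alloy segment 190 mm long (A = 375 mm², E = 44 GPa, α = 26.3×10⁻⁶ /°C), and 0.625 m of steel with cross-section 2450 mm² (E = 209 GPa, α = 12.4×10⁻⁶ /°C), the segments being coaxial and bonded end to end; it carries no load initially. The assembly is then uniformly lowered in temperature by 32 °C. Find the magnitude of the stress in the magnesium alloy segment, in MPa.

Free thermal contraction of the whole bar: Σ αᵢΔT Lᵢ = 17.4×10⁻⁶×32×575 + 26.3×10⁻⁶×32×190 + 12.4×10⁻⁶×32×625 = 0.7281 mm.
The walls prevent any net length change, so an axial force P (same in every segment) develops. Compatibility: P · Σ Lᵢ/(AᵢEᵢ) = δ_free.
Σ Lᵢ/(AᵢEᵢ) = 575/(1250×192×10³) + 190/(375×44×10³) + 625/(2450×209×10³) = 1.513×10⁻⁵ mm/N.
P = 0.7281 / 1.513×10⁻⁵ = 48120 N = 48.12 kN, tensile.
σ_{magnesium alloy} = P / A = 48120 / 375 = 128.3 MPa.

σ ≈ 128 MPa (tensile)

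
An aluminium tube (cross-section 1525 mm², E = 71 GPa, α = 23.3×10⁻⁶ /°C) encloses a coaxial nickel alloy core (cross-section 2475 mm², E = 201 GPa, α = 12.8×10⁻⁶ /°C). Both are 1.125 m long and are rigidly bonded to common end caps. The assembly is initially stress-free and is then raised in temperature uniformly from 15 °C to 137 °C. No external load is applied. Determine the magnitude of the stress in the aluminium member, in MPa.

σ ≈ 74.7 MPa (compressive)

Equilibrium of a rigid end plate with no external load gives equal and opposite internal forces ±P in the two members. Since α_{aluminium} > α_{nickel alloy}, heating drives the aluminium into compression and the nickel alloy into tension.
Compatibility of the two members (thermal + elastic change equal): (α₁ − α₂)ΔT = P·[1/(A₁E₁) + 1/(A₂E₂)].
|α₁ − α₂|·ΔT = 10.5×10⁻⁶ × 122 = 0.001281.
1/(A₁E₁) + 1/(A₂E₂) = 1/(1525×71×10³) + 1/(2475×201×10³) = 1.125×10⁻⁸ N⁻¹.
So P = 0.001281 / 1.125×10⁻⁸ = 113.9 kN.
σ_{aluminium} = P/A₁ = 113900/1525 = 74.69 MPa, compressive.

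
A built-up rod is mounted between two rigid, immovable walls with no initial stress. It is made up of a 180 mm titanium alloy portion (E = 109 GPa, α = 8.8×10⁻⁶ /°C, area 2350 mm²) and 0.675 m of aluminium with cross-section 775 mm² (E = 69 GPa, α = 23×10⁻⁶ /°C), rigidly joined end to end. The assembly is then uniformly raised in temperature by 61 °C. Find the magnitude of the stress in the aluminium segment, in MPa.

With the walls removed the bar would change length by δ_free = Σ αᵢΔT Lᵢ = 8.8×10⁻⁶×61×180 + 23×10⁻⁶×61×675 = 1.044 mm.
The walls prevent any net length change, so an axial force P (same in every segment) develops. Compatibility: P · Σ Lᵢ/(AᵢEᵢ) = δ_free.
Σ Lᵢ/(AᵢEᵢ) = 180/(2350×109×10³) + 675/(775×69×10³) = 1.333×10⁻⁵ mm/N.
Hence P = δ_free / Σ(L/AE) = 1.044/1.333×10⁻⁵ = 78.32 kN (compressive).
σ_{aluminium} = P / A = 78320 / 775 = 101.1 MPa.

σ ≈ 101 MPa (compressive)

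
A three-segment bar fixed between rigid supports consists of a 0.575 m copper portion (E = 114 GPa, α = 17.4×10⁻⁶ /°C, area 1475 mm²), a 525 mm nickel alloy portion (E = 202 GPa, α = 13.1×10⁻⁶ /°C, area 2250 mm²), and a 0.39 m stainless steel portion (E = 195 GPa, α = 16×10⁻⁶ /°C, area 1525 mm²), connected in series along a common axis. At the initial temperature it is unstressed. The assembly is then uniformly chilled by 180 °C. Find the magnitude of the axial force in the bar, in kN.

P ≈ 707 kN (tensile)

With the walls removed the bar would change length by δ_free = Σ αᵢΔT Lᵢ = 17.4×10⁻⁶×180×575 + 13.1×10⁻⁶×180×525 + 16×10⁻⁶×180×390 = 4.162 mm.
The walls prevent any net length change, so an axial force P (same in every segment) develops. Compatibility: P · Σ Lᵢ/(AᵢEᵢ) = δ_free.
Σ Lᵢ/(AᵢEᵢ) = 575/(1475×114×10³) + 525/(2250×202×10³) + 390/(1525×195×10³) = 5.886×10⁻⁶ mm/N.
So P = 4.162 / 5.886×10⁻⁶ = 707.1 kN, tensile.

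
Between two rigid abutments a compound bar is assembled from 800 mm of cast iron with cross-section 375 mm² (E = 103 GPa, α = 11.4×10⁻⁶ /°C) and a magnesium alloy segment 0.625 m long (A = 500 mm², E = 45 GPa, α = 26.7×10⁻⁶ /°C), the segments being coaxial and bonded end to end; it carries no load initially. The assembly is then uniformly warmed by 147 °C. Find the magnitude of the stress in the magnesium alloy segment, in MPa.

σ ≈ 156 MPa (compressive)

With the walls removed the bar would change length by δ_free = Σ αᵢΔT Lᵢ = 11.4×10⁻⁶×147×800 + 26.7×10⁻⁶×147×625 = 3.794 mm.
Since the ends are fixed, an axial force P builds up, equal in every segment, with P · Σ Lᵢ/(AᵢEᵢ) = δ_free.
Σ Lᵢ/(AᵢEᵢ) = 800/(375×103×10³) + 625/(500×45×10³) = 4.849×10⁻⁵ mm/N.
P = 3.794 / 4.849×10⁻⁵ = 78240 N = 78.24 kN, compressive.
σ_{magnesium alloy} = P / A = 78240 / 500 = 156.5 MPa.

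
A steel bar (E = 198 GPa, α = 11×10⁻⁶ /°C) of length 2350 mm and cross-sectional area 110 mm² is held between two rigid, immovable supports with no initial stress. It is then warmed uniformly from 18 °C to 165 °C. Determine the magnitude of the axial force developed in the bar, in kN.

With zero net strain, σ = E·αΔT = 198 GPa × 11×10⁻⁶ × 147 = 320.2 MPa.
Axial force P = σA = 320.2 × 110 = 35220 N = 35.22 kN, compressive.

P ≈ 35.2 kN (compressive)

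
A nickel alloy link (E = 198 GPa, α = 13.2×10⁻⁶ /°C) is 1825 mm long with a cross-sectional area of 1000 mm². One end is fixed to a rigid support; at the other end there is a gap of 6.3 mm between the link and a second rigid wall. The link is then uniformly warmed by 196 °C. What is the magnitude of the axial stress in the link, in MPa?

σ ≈ 0 MPa

If the wall were absent the link would grow by αΔT L = 13.2×10⁻⁶ × 196 × 1825 = 4.722 mm.
This is smaller than the 6.3 mm clearance, so the link expands freely without reaching the stop — the stress is zero.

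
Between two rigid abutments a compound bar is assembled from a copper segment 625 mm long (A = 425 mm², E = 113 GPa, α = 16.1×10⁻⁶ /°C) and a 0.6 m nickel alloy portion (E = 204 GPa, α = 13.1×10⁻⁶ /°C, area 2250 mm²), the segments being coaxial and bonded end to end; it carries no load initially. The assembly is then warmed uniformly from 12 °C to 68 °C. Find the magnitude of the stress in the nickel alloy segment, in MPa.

If the supports were absent, the total length change would be Σ αᵢΔT Lᵢ = 16.1×10⁻⁶×56×625 + 13.1×10⁻⁶×56×600 = 1.004 mm.
The walls prevent any net length change, so an axial force P (same in every segment) develops. Compatibility: P · Σ Lᵢ/(AᵢEᵢ) = δ_free.
Σ Lᵢ/(AᵢEᵢ) = 625/(425×113×10³) + 600/(2250×204×10³) = 1.432×10⁻⁵ mm/N.
Hence P = δ_free / Σ(L/AE) = 1.004/1.432×10⁻⁵ = 70.08 kN (compressive).
σ_{nickel alloy} = P / A = 70080 / 2250 = 31.15 MPa.

σ ≈ 31.1 MPa (compressive)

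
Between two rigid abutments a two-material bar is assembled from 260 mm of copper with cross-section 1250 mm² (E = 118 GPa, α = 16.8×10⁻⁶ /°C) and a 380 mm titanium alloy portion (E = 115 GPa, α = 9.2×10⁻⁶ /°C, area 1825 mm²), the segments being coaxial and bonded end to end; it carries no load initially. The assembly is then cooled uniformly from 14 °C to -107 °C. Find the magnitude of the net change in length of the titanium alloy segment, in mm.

With the walls removed the bar would change length by δ_free = Σ αᵢΔT Lᵢ = 16.8×10⁻⁶×121×260 + 9.2×10⁻⁶×121×380 = 0.9515 mm.
Since the ends are fixed, an axial force P builds up, equal in every segment, with P · Σ Lᵢ/(AᵢEᵢ) = δ_free.
The series flexibility is Σ Lᵢ/(AᵢEᵢ) = 260/(1250×118×10³) + 380/(1825×115×10³) = 3.573×10⁻⁶ mm/N.
Hence P = δ_free / Σ(L/AE) = 0.9515/3.573×10⁻⁶ = 266.3 kN (tensile).
For the titanium alloy segment, free thermal change = 9.2×10⁻⁶×121×380 = 0.423 mm and elastic change from P = 266300×380/(1825×115×10³) = 0.4821 mm; these oppose, so the net change is 0.0591 mm (segment lengthens).

|ΔL| ≈ 0.0591 mm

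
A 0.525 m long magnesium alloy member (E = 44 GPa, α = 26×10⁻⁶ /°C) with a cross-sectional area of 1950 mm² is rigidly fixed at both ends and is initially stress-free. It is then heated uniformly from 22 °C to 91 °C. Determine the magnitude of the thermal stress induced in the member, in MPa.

σ ≈ 78.9 MPa (compressive)

Because both ends are immovable the net strain is zero, and the suppressed thermal strain is αΔT = 26×10⁻⁶ × 69 = 1794×10⁻⁶.
Hence σ = E·αΔT = 44×10³ × 1794×10⁻⁶ = 78.94 MPa, compressive.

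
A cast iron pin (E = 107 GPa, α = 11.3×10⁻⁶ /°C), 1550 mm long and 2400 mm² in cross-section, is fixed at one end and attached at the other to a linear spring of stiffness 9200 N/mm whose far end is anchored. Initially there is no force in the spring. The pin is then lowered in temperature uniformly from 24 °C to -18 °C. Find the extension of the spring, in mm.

δ ≈ 0.697 mm

If the spring were absent the pin would shorten by αΔT L = 11.3×10⁻⁶ × 42 × 1550 = 0.7356 mm.
With a force P in the spring, the elastic change of the pin is PL/(AE) and that of the spring is P/k; compatibility requires their sum to equal δ_free.
P [ L/(AE) + 1/k ] = δ_free → P [ 1550/(2400×107×10³) + 1/(9200) ] = 0.7356.
P = 0.7356 / 0.0001147 = 6412 N.
Spring extension = P/k = 6412/(9200) = 0.6969 mm.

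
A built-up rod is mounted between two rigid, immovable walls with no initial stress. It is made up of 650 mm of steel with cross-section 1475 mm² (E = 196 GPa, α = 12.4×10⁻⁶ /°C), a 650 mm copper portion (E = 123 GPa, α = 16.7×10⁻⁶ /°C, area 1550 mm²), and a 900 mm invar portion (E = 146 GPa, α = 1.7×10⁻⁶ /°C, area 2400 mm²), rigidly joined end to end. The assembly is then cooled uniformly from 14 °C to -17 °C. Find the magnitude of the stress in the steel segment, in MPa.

With the walls removed the bar would change length by δ_free = Σ αᵢΔT Lᵢ = 12.4×10⁻⁶×31×650 + 16.7×10⁻⁶×31×650 + 1.7×10⁻⁶×31×900 = 0.6338 mm.
The walls prevent any net length change, so an axial force P (same in every segment) develops. Compatibility: P · Σ Lᵢ/(AᵢEᵢ) = δ_free.
Σ Lᵢ/(AᵢEᵢ) = 650/(1475×196×10³) + 650/(1550×123×10³) + 900/(2400×146×10³) = 8.226×10⁻⁶ mm/N.
So P = 0.6338 / 8.226×10⁻⁶ = 77.05 kN, tensile.
σ_{steel} = P / A = 77050 / 1475 = 52.23 MPa.

σ ≈ 52.2 MPa (tensile)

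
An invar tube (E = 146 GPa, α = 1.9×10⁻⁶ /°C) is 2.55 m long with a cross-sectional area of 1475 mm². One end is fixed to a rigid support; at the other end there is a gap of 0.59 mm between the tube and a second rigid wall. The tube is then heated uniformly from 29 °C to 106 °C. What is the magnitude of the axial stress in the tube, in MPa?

If the wall were absent the tube would grow by αΔT L = 1.9×10⁻⁶ × 77 × 2550 = 0.3731 mm.
Since δ_free = 0.373 mm is less than the 0.59 mm gap, the tube never touches the wall. No axial force develops.

σ ≈ 0 MPa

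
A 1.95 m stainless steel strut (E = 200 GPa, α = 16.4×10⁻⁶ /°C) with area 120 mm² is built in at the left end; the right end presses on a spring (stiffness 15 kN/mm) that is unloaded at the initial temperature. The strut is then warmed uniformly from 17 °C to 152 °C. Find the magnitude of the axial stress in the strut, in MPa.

If the spring were absent the strut would lengthen by αΔT L = 16.4×10⁻⁶ × 135 × 1950 = 4.317 mm.
With a force P in the spring, the elastic change of the strut is PL/(AE) and that of the spring is P/k; compatibility requires their sum to equal δ_free.
So P = δ_free / [L/(AE) + 1/k] = 4.317 / [ 1950/(120×200×10³) + 1/(15×10³) ].
P = 4.317 / 0.0001479 = 29190 N.
σ = P/A = 29190/120 = 243.2 MPa.

σ ≈ 243 MPa (compressive)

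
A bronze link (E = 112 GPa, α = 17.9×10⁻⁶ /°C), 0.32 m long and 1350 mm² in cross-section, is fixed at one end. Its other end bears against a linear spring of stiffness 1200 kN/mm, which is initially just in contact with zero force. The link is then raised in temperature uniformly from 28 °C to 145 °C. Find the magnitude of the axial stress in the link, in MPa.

σ ≈ 168 MPa (compressive)

The unrestrained thermal change is αΔT L = 17.9×10⁻⁶ × 117 × 320 = 0.6702 mm.
With a force P in the spring, the elastic change of the link is PL/(AE) and that of the spring is P/k; compatibility requires their sum to equal δ_free.
P [ L/(AE) + 1/k ] = δ_free → P [ 320/(1350×112×10³) + 1/(1200×10³) ] = 0.6702.
P = 0.6702 / 2.95×10⁻⁶ = 227200 N.
σ = P/A = 227200/1350 = 168.3 MPa.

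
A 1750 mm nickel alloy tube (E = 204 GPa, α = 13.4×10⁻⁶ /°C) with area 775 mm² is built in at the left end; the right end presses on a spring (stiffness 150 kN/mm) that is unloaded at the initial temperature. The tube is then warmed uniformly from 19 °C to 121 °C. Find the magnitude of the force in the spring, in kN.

P ≈ 135 kN

If the spring were absent the tube would lengthen by αΔT L = 13.4×10⁻⁶ × 102 × 1750 = 2.392 mm.
With a force P in the spring, the elastic change of the tube is PL/(AE) and that of the spring is P/k; compatibility requires their sum to equal δ_free.
P [ L/(AE) + 1/k ] = δ_free → P [ 1750/(775×204×10³) + 1/(150×10³) ] = 2.392.
P = 2.392 / 1.774×10⁻⁵ = 134900 N.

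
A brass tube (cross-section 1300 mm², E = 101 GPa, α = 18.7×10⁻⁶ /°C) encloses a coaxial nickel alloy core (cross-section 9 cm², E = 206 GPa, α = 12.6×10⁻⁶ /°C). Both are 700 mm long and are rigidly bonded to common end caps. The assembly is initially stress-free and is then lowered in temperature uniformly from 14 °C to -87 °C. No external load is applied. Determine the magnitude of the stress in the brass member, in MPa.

σ ≈ 36.4 MPa (tensile)

The brass has the larger α, so on cooling it would change length more than the nickel alloy if both were free. The rigid plates force a common final length, so the brass is put into tension and the nickel alloy into compression, with equal and opposite forces P (no external load).
Equating the net (thermal + elastic) strains gives |α₁ − α₂|·ΔT = P·[1/(A₁E₁) + 1/(A₂E₂)].
|α₁ − α₂|·ΔT = 6.1×10⁻⁶ × 101 = 0.0006161.
1/(A₁E₁) + 1/(A₂E₂) = 1/(1300×101×10³) + 1/(900×206×10³) = 1.301×10⁻⁸ N⁻¹.
P = 0.0006161 / 1.301×10⁻⁸ = 47360 N = 47.36 kN.
σ_{brass} = P/A₁ = 47360/1300 = 36.43 MPa, tensile.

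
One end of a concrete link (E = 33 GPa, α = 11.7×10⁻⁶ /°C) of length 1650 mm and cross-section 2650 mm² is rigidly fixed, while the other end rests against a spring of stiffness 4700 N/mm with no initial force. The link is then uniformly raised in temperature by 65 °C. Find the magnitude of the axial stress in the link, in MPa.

If the spring were absent the link would lengthen by αΔT L = 11.7×10⁻⁶ × 65 × 1650 = 1.255 mm.
With a force P in the spring, the elastic change of the link is PL/(AE) and that of the spring is P/k; compatibility requires their sum to equal δ_free.
So P = δ_free / [L/(AE) + 1/k] = 1.255 / [ 1650/(2650×33×10³) + 1/(4700) ].
P = 1.255 / 0.0002316 = 5417 N.
σ = P/A = 5417/2650 = 2.044 MPa.

σ ≈ 2.04 MPa (compressive)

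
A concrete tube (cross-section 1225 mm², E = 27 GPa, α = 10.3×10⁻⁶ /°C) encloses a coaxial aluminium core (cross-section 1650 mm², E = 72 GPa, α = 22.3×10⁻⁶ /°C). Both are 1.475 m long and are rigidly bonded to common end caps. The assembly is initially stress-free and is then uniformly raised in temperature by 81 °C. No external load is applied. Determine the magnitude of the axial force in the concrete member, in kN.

P ≈ 25.1 kN (tensile in the concrete)

The aluminium has the larger α, so on heating it would change length more than the concrete if both were free. The rigid plates force a common final length, so the aluminium is put into compression and the concrete into tension, with equal and opposite forces P (no external load).
Equating the net (thermal + elastic) strains gives |α₁ − α₂|·ΔT = P·[1/(A₁E₁) + 1/(A₂E₂)].
|α₁ − α₂|·ΔT = 12×10⁻⁶ × 81 = 0.000972.
1/(A₁E₁) + 1/(A₂E₂) = 1/(1225×27×10³) + 1/(1650×72×10³) = 3.865×10⁻⁸ N⁻¹.
P = 0.000972 / 3.865×10⁻⁸ = 25150 N = 25.15 kN.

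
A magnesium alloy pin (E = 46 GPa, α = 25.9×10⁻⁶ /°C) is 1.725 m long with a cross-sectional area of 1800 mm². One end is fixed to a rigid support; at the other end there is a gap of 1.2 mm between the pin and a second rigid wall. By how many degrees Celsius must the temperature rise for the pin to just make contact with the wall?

ΔT ≈ 26.9 °C

Contact occurs when the free expansion equals the gap: αΔT L = 1.2 mm.
So ΔT = g/(αL) = 1.2/(25.9×10⁻⁶ × 1725) = 26.86 °C.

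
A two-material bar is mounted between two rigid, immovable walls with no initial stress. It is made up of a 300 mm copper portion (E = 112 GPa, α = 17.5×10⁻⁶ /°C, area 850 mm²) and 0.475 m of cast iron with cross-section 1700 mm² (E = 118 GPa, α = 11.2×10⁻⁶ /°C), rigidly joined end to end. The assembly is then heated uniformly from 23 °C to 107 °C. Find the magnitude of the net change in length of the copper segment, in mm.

|ΔL| ≈ 0.066 mm

Free thermal expansion of the whole bar: Σ αᵢΔT Lᵢ = 17.5×10⁻⁶×84×300 + 11.2×10⁻⁶×84×475 = 0.8879 mm.
The rigid supports impose zero overall length change; the single axial force P common to all segments must satisfy P Σ Lᵢ/(AᵢEᵢ) = δ_free.
The series flexibility is Σ Lᵢ/(AᵢEᵢ) = 300/(850×112×10³) + 475/(1700×118×10³) = 5.519×10⁻⁶ mm/N.
P = 0.8879 / 5.519×10⁻⁶ = 160900 N = 160.9 kN, compressive.
For the copper segment, free thermal change = 17.5×10⁻⁶×84×300 = 0.441 mm and elastic change from P = 160900×300/(850×112×10³) = 0.507 mm; these oppose, so the net change is 0.066 mm (segment shortens).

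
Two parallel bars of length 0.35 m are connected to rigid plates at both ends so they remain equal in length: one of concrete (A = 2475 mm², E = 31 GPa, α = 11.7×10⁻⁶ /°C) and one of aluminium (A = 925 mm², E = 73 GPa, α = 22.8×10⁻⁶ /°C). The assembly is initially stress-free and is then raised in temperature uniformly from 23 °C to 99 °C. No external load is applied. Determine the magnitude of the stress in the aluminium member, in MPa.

σ ≈ 32.8 MPa (compressive)

Equilibrium of a rigid end plate with no external load gives equal and opposite internal forces ±P in the two members. Since α_{aluminium} > α_{concrete}, heating drives the aluminium into compression and the concrete into tension.
Setting the final lengths equal and cancelling L: (α₁ − α₂)ΔT = P/(A₁E₁) + P/(A₂E₂).
|α₁ − α₂|·ΔT = 11.1×10⁻⁶ × 76 = 0.0008436.
1/(A₁E₁) + 1/(A₂E₂) = 1/(2475×31×10³) + 1/(925×73×10³) = 2.784×10⁻⁸ N⁻¹.
P = 0.0008436 / 2.784×10⁻⁸ = 30300 N = 30.3 kN.
σ_{aluminium} = P/A₂ = 30300/925 = 32.76 MPa, compressive.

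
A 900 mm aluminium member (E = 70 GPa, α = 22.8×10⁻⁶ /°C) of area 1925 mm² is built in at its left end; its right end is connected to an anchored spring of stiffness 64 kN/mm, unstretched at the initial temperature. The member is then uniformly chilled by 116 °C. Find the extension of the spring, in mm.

The unrestrained thermal change is αΔT L = 22.8×10⁻⁶ × 116 × 900 = 2.38 mm.
Let P be the tensile force in the spring. The member extends elastically by PL/(AE) and the spring stretches by P/k; together these equal δ_free.
So P = δ_free / [L/(AE) + 1/k] = 2.38 / [ 900/(1925×70×10³) + 1/(64×10³) ].
P = 2.38 / 2.23×10⁻⁵ = 106700 N.
Spring extension = P/k = 106700/(64×10³) = 1.668 mm.

δ ≈ 1.67 mm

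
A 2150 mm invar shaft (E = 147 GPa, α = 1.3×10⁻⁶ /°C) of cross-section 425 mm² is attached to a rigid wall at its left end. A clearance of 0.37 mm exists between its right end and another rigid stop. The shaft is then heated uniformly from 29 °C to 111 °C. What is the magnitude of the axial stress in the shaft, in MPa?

σ ≈ 0 MPa

If the wall were absent the shaft would grow by αΔT L = 1.3×10⁻⁶ × 82 × 2150 = 0.2292 mm.
Since δ_free = 0.229 mm is less than the 0.37 mm gap, the shaft never touches the wall. No axial force develops.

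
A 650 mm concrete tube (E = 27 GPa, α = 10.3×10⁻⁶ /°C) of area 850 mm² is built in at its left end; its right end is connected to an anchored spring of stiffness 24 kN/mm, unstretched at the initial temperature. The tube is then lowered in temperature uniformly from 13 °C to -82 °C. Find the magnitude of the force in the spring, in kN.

P ≈ 9.09 kN

If the spring were absent the tube would shorten by αΔT L = 10.3×10⁻⁶ × 95 × 650 = 0.636 mm.
With a force P in the spring, the elastic change of the tube is PL/(AE) and that of the spring is P/k; compatibility requires their sum to equal δ_free.
P [ L/(AE) + 1/k ] = δ_free → P [ 650/(850×27×10³) + 1/(24×10³) ] = 0.636.
P = 0.636 / 6.999×10⁻⁵ = 9087 N.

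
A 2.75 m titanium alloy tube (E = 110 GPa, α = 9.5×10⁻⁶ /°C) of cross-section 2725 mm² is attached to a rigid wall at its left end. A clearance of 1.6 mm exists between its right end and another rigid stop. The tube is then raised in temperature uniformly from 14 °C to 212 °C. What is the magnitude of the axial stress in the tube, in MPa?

If the wall were absent the tube would grow by αΔT L = 9.5×10⁻⁶ × 198 × 2750 = 5.173 mm.
This exceeds the 1.6 mm gap, so the wall pushes back. The portion of expansion that must be recovered elastically is δ_free − gap = 5.173 − 1.6 = 3.573 mm.
That suppressed elongation corresponds to σ = E·Δ/L = 110×10³ × 3.573/2750 = 142.9 MPa.

σ ≈ 143 MPa (compressive)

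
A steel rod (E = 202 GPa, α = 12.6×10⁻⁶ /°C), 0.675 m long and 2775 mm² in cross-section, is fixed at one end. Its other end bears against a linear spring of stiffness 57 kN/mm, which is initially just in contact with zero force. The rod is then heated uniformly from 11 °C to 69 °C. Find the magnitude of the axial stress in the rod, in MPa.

σ ≈ 9.48 MPa (compressive)

If the spring were absent the rod would lengthen by αΔT L = 12.6×10⁻⁶ × 58 × 675 = 0.4933 mm.
Let P be the compressive force at the spring. The rod shortens elastically by PL/(AE) and the spring compresses by P/k; together these equal δ_free.
P [ L/(AE) + 1/k ] = δ_free → P [ 675/(2775×202×10³) + 1/(57×10³) ] = 0.4933.
P = 0.4933 / 1.875×10⁻⁵ = 26310 N.
σ = P/A = 26310/2775 = 9.482 MPa.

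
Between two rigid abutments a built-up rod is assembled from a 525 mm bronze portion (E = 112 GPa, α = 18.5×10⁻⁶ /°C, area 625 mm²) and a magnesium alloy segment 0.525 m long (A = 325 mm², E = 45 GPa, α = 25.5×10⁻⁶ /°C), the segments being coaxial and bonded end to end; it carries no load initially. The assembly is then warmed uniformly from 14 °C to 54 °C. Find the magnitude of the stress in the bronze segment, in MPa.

With the walls removed the bar would change length by δ_free = Σ αᵢΔT Lᵢ = 18.5×10⁻⁶×40×525 + 25.5×10⁻⁶×40×525 = 0.924 mm.
The rigid supports impose zero overall length change; the single axial force P common to all segments must satisfy P Σ Lᵢ/(AᵢEᵢ) = δ_free.
The series flexibility is Σ Lᵢ/(AᵢEᵢ) = 525/(625×112×10³) + 525/(325×45×10³) = 4.34×10⁻⁵ mm/N.
Hence P = δ_free / Σ(L/AE) = 0.924/4.34×10⁻⁵ = 21.29 kN (compressive).
σ_{bronze} = P / A = 21290 / 625 = 34.07 MPa.

σ ≈ 34.1 MPa (compressive)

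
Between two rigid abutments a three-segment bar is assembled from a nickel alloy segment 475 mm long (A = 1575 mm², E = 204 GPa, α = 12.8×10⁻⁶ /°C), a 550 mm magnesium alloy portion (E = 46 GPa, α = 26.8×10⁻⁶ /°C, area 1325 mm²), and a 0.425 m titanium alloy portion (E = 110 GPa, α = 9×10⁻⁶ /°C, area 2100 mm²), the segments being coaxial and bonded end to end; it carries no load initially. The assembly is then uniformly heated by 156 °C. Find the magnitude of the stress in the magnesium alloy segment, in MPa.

If the supports were absent, the total length change would be Σ αᵢΔT Lᵢ = 12.8×10⁻⁶×156×475 + 26.8×10⁻⁶×156×550 + 9×10⁻⁶×156×425 = 3.845 mm.
The rigid supports impose zero overall length change; the single axial force P common to all segments must satisfy P Σ Lᵢ/(AᵢEᵢ) = δ_free.
The series flexibility is Σ Lᵢ/(AᵢEᵢ) = 475/(1575×204×10³) + 550/(1325×46×10³) + 425/(2100×110×10³) = 1.234×10⁻⁵ mm/N.
P = 3.845 / 1.234×10⁻⁵ = 311500 N = 311.5 kN, compressive.
σ_{magnesium alloy} = P / A = 311500 / 1325 = 235.1 MPa.

σ ≈ 235 MPa (compressive)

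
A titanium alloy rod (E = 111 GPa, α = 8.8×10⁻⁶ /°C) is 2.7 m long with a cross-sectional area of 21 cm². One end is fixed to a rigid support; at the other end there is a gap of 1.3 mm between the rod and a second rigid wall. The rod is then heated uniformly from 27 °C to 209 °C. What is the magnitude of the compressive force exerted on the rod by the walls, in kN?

If the wall were absent the rod would grow by αΔT L = 8.8×10⁻⁶ × 182 × 2700 = 4.324 mm.
After closing the 1.3 mm clearance, 4.324 − 1.3 = 3.024 mm of expansion remains to be suppressed by the wall.
So σ = E(δ_free − g)/L = 111×10³ × 3.024/2700 = 124.3 MPa.
Force on the wall = σA = 124.3 × 2100 mm² = 261.1 kN.

P ≈ 261 kN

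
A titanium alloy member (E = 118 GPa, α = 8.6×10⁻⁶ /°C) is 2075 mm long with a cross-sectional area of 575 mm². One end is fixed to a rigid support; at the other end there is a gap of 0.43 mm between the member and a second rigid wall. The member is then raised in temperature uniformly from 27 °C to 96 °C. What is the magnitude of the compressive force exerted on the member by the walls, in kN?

Unrestrained expansion: δ_free = αΔT L = 8.6×10⁻⁶ × 69 × 2075 = 1.231 mm.
After closing the 0.43 mm clearance, 1.231 − 0.43 = 0.8013 mm of expansion remains to be suppressed by the wall.
That suppressed elongation corresponds to σ = E·Δ/L = 118×10³ × 0.8013/2075 = 45.57 MPa.
P = σA = 45.57 × 575 = 26.2 kN.

P ≈ 26.2 kN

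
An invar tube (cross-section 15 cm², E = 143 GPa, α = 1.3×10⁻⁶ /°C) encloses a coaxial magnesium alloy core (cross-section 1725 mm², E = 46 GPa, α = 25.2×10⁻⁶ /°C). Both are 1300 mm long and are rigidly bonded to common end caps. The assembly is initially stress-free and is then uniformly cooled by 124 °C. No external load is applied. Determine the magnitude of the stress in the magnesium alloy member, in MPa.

Equilibrium of a rigid end plate with no external load gives equal and opposite internal forces ±P in the two members. Since α_{magnesium alloy} > α_{invar}, cooling drives the magnesium alloy into tension and the invar into compression.
Compatibility of the two members (thermal + elastic change equal): (α₁ − α₂)ΔT = P·[1/(A₁E₁) + 1/(A₂E₂)].
|α₁ − α₂|·ΔT = 23.9×10⁻⁶ × 124 = 0.002964.
1/(A₁E₁) + 1/(A₂E₂) = 1/(1500×143×10³) + 1/(1725×46×10³) = 1.726×10⁻⁸ N⁻¹.
P = 0.002964 / 1.726×10⁻⁸ = 171700 N = 171.7 kN.
σ_{magnesium alloy} = P/A₂ = 171700/1725 = 99.51 MPa, tensile.

σ ≈ 99.5 MPa (tensile)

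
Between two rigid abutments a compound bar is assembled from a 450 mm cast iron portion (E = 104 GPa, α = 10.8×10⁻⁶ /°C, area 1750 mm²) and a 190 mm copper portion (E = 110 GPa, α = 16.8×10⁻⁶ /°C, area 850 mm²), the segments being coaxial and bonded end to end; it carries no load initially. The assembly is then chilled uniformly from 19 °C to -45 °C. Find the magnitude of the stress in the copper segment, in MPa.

σ ≈ 135 MPa (tensile)

If the supports were absent, the total length change would be Σ αᵢΔT Lᵢ = 10.8×10⁻⁶×64×450 + 16.8×10⁻⁶×64×190 = 0.5153 mm.
Since the ends are fixed, an axial force P builds up, equal in every segment, with P · Σ Lᵢ/(AᵢEᵢ) = δ_free.
Σ Lᵢ/(AᵢEᵢ) = 450/(1750×104×10³) + 190/(850×110×10³) = 4.505×10⁻⁶ mm/N.
P = 0.5153 / 4.505×10⁻⁶ = 114400 N = 114.4 kN, tensile.
σ_{copper} = P / A = 114400 / 850 = 134.6 MPa.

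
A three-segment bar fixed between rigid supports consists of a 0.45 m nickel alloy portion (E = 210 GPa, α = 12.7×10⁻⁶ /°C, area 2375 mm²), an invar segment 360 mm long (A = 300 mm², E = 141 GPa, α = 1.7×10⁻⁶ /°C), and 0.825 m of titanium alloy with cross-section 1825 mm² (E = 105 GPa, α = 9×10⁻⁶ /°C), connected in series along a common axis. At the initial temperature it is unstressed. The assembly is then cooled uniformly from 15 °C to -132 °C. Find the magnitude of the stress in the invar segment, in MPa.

If the supports were absent, the total length change would be Σ αᵢΔT Lᵢ = 12.7×10⁻⁶×147×450 + 1.7×10⁻⁶×147×360 + 9×10⁻⁶×147×825 = 2.022 mm.
The rigid supports impose zero overall length change; the single axial force P common to all segments must satisfy P Σ Lᵢ/(AᵢEᵢ) = δ_free.
Σ Lᵢ/(AᵢEᵢ) = 450/(2375×210×10³) + 360/(300×141×10³) + 825/(1825×105×10³) = 1.372×10⁻⁵ mm/N.
So P = 2.022 / 1.372×10⁻⁵ = 147.4 kN, tensile.
σ_{invar} = P / A = 147400 / 300 = 491.2 MPa.

σ ≈ 491 MPa (tensile)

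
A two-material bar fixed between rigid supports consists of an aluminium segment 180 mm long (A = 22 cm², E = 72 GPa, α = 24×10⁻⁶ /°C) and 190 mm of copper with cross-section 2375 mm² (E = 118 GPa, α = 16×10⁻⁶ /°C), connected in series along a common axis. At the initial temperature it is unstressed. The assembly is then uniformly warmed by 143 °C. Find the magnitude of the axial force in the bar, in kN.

P ≈ 580 kN (compressive)

Free thermal expansion of the whole bar: Σ αᵢΔT Lᵢ = 24×10⁻⁶×143×180 + 16×10⁻⁶×143×190 = 1.052 mm.
The rigid supports impose zero overall length change; the single axial force P common to all segments must satisfy P Σ Lᵢ/(AᵢEᵢ) = δ_free.
Σ Lᵢ/(AᵢEᵢ) = 180/(2200×72×10³) + 190/(2375×118×10³) = 1.814×10⁻⁶ mm/N.
So P = 1.052 / 1.814×10⁻⁶ = 580.1 kN, compressive.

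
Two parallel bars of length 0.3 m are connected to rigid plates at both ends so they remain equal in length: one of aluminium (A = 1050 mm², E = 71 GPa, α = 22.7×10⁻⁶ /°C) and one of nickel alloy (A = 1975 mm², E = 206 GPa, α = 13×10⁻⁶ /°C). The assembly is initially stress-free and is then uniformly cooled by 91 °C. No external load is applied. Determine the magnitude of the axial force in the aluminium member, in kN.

P ≈ 55.6 kN (tensile in the aluminium)

Equilibrium of a rigid end plate with no external load gives equal and opposite internal forces ±P in the two members. Since α_{aluminium} > α_{nickel alloy}, cooling drives the aluminium into tension and the nickel alloy into compression.
Equating the net (thermal + elastic) strains gives |α₁ − α₂|·ΔT = P·[1/(A₁E₁) + 1/(A₂E₂)].
|α₁ − α₂|·ΔT = 9.7×10⁻⁶ × 91 = 0.0008827.
1/(A₁E₁) + 1/(A₂E₂) = 1/(1050×71×10³) + 1/(1975×206×10³) = 1.587×10⁻⁸ N⁻¹.
So P = 0.0008827 / 1.587×10⁻⁸ = 55.61 kN.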